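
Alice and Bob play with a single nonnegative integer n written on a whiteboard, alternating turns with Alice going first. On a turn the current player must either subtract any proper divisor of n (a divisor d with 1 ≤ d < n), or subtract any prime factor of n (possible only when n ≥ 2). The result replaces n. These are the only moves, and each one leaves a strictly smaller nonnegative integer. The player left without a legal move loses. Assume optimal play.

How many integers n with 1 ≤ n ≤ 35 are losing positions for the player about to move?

8

Classify positions by backward induction: terminal positions (no move available) are L. From any other position, the mover wins iff some move reaches an L.
n=0: no move → L
n=1: no move → L
n=2: can move to 0, which is L ⇒ W
n=3: can move to 0, which is L ⇒ W
n=4: moves to 2(W), 3(W); every one is W ⇒ L
n=5: can move to 0, which is L ⇒ W
n=6: can move to 4, which is L ⇒ W
n=7: can move to 0, which is L ⇒ W
n=8: can move to 4, which is L ⇒ W
n=9: moves to 6(W), 8(W); every one is W ⇒ L
n=10: can move to 9, which is L ⇒ W
n=11: can move to 0, which is L ⇒ W
n=12: can move to 9, which is L ⇒ W
n=13: can move to 0, which is L ⇒ W
n=14: moves to 7(W), 12(W), 13(W); every one is W ⇒ L
n=15: can move to 14, which is L ⇒ W
n=16: can move to 14, which is L ⇒ W
n=17: can move to 0, which is L ⇒ W
n=18: can move to 9, which is L ⇒ W
n=19: can move to 0, which is L ⇒ W
n=20: moves to 10(W), 15(W), 16(W), 18(W), 19(W); every one is W ⇒ L
n=21: can move to 14, which is L ⇒ W
n=22: can move to 20, which is L ⇒ W
n=23: can move to 0, which is L ⇒ W
n=24: can move to 20, which is L ⇒ W
n=25: can move to 20, which is L ⇒ W
n=26: moves to 13(W), 24(W), 25(W); every one is W ⇒ L
n=27: can move to 26, which is L ⇒ W
n=28: can move to 14, which is L ⇒ W
n=29: can move to 0, which is L ⇒ W
n=30: can move to 20, which is L ⇒ W
n=31: can move to 0, which is L ⇒ W
n=32: moves to 16(W), 24(W), 28(W), 30(W), 31(W); every one is W ⇒ L
n=33: can move to 32, which is L ⇒ W
n=34: can move to 32, which is L ⇒ W
n=35: moves to 28(W), 30(W), 34(W); every one is W ⇒ L
L entries with 1 ≤ n ≤ 35 (n=0 is outside the asked range and is not counted): n = 1, 4, 9, 14, 20, 26, 32, 35; that makes 8.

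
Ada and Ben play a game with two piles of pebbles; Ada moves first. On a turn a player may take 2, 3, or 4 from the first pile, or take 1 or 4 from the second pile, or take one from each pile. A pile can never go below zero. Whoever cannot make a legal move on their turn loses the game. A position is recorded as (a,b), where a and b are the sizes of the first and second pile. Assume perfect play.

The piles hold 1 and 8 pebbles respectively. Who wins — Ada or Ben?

Ada wins.

Use the standard recursion: the mover loses at a terminal position; elsewhere, the mover wins exactly when some move hands the opponent an L position.
No move ever increases a pile, so every position that can arise here has a ≤ 1 and b ≤ 8; it is enough to label the cells with 0 ≤ a ≤ 1 and 0 ≤ b ≤ 8.
Every move lowers a or b (never raises either), so fill the grid row by row in increasing a, and left to right within a row: each cell's successors are then already labelled.
      b=0  b=1  b=2  b=3  b=4  b=5  b=6  b=7  b=8
a=0:    L    W    L    W    W    L    W    L    W
a=1:    L    W    L    W    W    L    W    L    W
Cells with no legal move (terminal, hence L): (0,0), (1,0).
The remaining L cells, each justified by listing all of its moves:
(0,2): only reaches (0,1)(W), which is W → L
(0,5): only reaches (0,4)(W), (0,1)(W), all W → L
(0,7): only reaches (0,6)(W), (0,3)(W), all W → L
(1,2): only reaches (1,1)(W), (0,1)(W), all W → L
(1,5): only reaches (1,4)(W), (1,1)(W), (0,4)(W), all W → L
(1,7): only reaches (1,6)(W), (1,3)(W), (0,6)(W), all W → L
Every other cell has at least one move into one of the L cells above, so it is W.
From (1,8) Ada can move to (1,7), reaching an L position.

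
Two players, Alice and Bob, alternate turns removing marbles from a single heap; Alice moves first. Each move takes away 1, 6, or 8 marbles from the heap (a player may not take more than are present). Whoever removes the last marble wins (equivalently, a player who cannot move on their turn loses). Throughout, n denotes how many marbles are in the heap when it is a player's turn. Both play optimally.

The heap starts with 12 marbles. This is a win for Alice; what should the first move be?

Remove 1, leaving 11.

Use the standard recursion: the mover loses at a terminal position; elsewhere, the mover wins exactly when some move hands the opponent an L position.
n=0: no move → L
n=1: can move to 0, which is L ⇒ W
n=2: the only move is to 1(W), a W ⇒ L
n=3: can move to 2, which is L ⇒ W
n=4: the only move is to 3(W), a W ⇒ L
n=5: can move to 4, which is L ⇒ W
n=6: can move to 0, which is L ⇒ W
n=7: moves to 6(W), 1(W); every one is W ⇒ L
n=8: can move to 7, which is L ⇒ W
n=9: moves to 8(W), 3(W), 1(W); every one is W ⇒ L
n=10: can move to 9, which is L ⇒ W
n=11: moves to 10(W), 5(W), 3(W); every one is W ⇒ L
n=12: can move to 11, which is L ⇒ W
From 12, the L positions reachable in one move are: 11, 4. Any move reaching one of these is winning.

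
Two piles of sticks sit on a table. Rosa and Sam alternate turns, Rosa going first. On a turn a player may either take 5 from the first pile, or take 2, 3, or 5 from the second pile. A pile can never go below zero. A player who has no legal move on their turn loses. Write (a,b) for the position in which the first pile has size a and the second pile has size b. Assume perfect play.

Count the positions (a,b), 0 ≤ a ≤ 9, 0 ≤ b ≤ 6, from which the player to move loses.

20

Label each position W (a win for the player to move) or L (a loss). A position with no legal move is L; any other position is W exactly when some move reaches an L, and L when every move reaches a W.
Every move lowers a or b (never raises either), so fill the grid row by row in increasing a, and left to right within a row: each cell's successors are then already labelled.
      b=0  b=1  b=2  b=3  b=4  b=5  b=6
a=0:    L    L    W    W    W    W    W
a=1:    L    L    W    W    W    W    W
a=2:    L    L    W    W    W    W    W
a=3:    L    L    W    W    W    W    W
a=4:    L    L    W    W    W    W    W
a=5:    W    W    L    L    W    W    W
a=6:    W    W    L    L    W    W    W
a=7:    W    W    L    L    W    W    W
a=8:    W    W    L    L    W    W    W
a=9:    W    W    L    L    W    W    W
Cells with no legal move (terminal, hence L): (0,0), (0,1), (1,0), (1,1), (2,0), (2,1), (3,0), (3,1), (4,0), (4,1).
The remaining L cells, each justified by listing all of its moves:
(5,2): L (options (0,2)(W), (5,0)(W) are all W)
(5,3): L (options (0,3)(W), (5,1)(W), (5,0)(W) are all W)
(6,2): L (options (1,2)(W), (6,0)(W) are all W)
(6,3): L (options (1,3)(W), (6,1)(W), (6,0)(W) are all W)
(7,2): L (options (2,2)(W), (7,0)(W) are all W)
(7,3): L (options (2,3)(W), (7,1)(W), (7,0)(W) are all W)
(8,2): L (options (3,2)(W), (8,0)(W) are all W)
(8,3): L (options (3,3)(W), (8,1)(W), (8,0)(W) are all W)
(9,2): L (options (4,2)(W), (9,0)(W) are all W)
(9,3): L (options (4,3)(W), (9,1)(W), (9,0)(W) are all W)
Every other cell has at least one move into one of the L cells above, so it is W.
L cells per row: a=0: 2, a=1: 2, a=2: 2, a=3: 2, a=4: 2, a=5: 2, a=6: 2, a=7: 2, a=8: 2, a=9: 2; total 20.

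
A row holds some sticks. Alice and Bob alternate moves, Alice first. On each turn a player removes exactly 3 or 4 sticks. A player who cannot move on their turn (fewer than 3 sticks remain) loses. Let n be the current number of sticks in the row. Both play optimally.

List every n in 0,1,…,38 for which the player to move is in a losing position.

Use the standard recursion: the mover loses at a terminal position; elsewhere, the mover wins exactly when some move hands the opponent an L position.
n=0: no move → L
n=1: no move → L
n=2: no move → L
n=3: W (go to 0, an L position)
n=4: W (go to 1, an L position)
n=5: W (go to 2, an L position)
n=6: W (go to 2, an L position)
n=7: L (options 4(W), 3(W) are all W)
n=8: L (options 5(W), 4(W) are all W)
n=9: L (options 6(W), 5(W) are all W)
n=10: W (go to 7, an L position)
n=11: W (go to 8, an L position)
n=12: W (go to 9, an L position)
n=13: W (go to 9, an L position)
n=14: L (options 11(W), 10(W) are all W)
n=15: L (options 12(W), 11(W) are all W)
n=16: L (options 13(W), 12(W) are all W)
n=17: W (go to 14, an L position)
n=18: W (go to 15, an L position)
n=19: W (go to 16, an L position)
n=20: W (go to 16, an L position)
n=21: L (options 18(W), 17(W) are all W)
n=22: L (options 19(W), 18(W) are all W)
n=23: L (options 20(W), 19(W) are all W)
n=24: W (go to 21, an L position)
n=25: W (go to 22, an L position)
n=26: W (go to 23, an L position)
n=27: W (go to 23, an L position)
n=28: L (options 25(W), 24(W) are all W)
n=29: L (options 26(W), 25(W) are all W)
n=30: L (options 27(W), 26(W) are all W)
n=31: W (go to 28, an L position)
n=32: W (go to 29, an L position)
n=33: W (go to 30, an L position)
n=34: W (go to 30, an L position)
n=35: L (options 32(W), 31(W) are all W)
n=36: L (options 33(W), 32(W) are all W)
n=37: L (options 34(W), 33(W) are all W)
n=38: W (go to 35, an L position)
Reading off the rows marked L gives the requested list; there are 18 such values of n.

0, 1, 2, 7, 8, 9, 14, 15, 16, 21, 22, 23, 28, 29, 30, 35, 36, 37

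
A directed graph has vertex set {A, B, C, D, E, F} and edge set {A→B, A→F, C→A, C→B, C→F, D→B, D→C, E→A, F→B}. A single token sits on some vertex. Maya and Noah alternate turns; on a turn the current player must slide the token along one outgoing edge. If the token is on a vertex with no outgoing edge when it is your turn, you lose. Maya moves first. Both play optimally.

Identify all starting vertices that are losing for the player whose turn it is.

Work bottom-up. With no move the player to move loses. Otherwise the position is W if at least one move leads to an L position for the opponent, and L if every move leads to a W.
Every edge goes from a vertex to one that appears earlier in the order B, F, A, C, E, D, so processing vertices in that order labels each vertex after all of its successors.
B: no outgoing edge → L
F: can move to B, which is L ⇒ W
A: can move to B, which is L ⇒ W
C: can move to B, which is L ⇒ W
E: the only move is to A(W), a W ⇒ L
D: can move to B, which is L ⇒ W
The losing starting vertices are exactly the entries labelled L in this table (2 of them).

B, E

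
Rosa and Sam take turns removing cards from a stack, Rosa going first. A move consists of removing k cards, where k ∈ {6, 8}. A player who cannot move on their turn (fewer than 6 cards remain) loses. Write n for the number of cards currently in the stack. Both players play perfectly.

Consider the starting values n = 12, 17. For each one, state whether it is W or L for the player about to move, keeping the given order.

12: W, 17: L

Use the standard recursion: the mover loses at a terminal position; elsewhere, the mover wins exactly when some move hands the opponent an L position.
n=0: no move → L
n=1: no move → L
n=2: no move → L
n=3: no move → L
n=4: no move → L
n=5: no move → L
n=6: →0(L), so W
n=7: →1(L), so W
n=8: →2(L), so W
n=9: →3(L), so W
n=10: →4(L), so W
n=11: →5(L), so W
n=12: →4(L), so W
n=13: →5(L), so W
n=14: →8(W), 6(W) — all W, so L
n=15: →9(W), 7(W) — all W, so L
n=16: →10(W), 8(W) — all W, so L
n=17: →11(W), 9(W) — all W, so L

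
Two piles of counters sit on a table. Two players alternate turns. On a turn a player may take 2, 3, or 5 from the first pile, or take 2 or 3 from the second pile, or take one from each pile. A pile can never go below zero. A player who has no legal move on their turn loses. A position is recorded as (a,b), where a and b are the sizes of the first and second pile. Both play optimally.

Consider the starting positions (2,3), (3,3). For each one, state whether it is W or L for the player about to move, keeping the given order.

(2,3): L, (3,3): W

Use the standard recursion: the mover loses at a terminal position; elsewhere, the mover wins exactly when some move hands the opponent an L position.
No move ever increases a pile, so every position that can arise here has a ≤ 3 and b ≤ 3; it is enough to label the cells with 0 ≤ a ≤ 3 and 0 ≤ b ≤ 3.
Every move lowers a or b (never raises either), so fill the grid row by row in increasing a, and left to right within a row: each cell's successors are then already labelled.
      b=0  b=1  b=2  b=3
a=0:    L    L    W    W
a=1:    L    W    W    W
a=2:    W    W    L    L
a=3:    W    W    L    W
Cells with no legal move (terminal, hence L): (0,0), (0,1), (1,0).
The remaining L cells, each justified by listing all of its moves:
(2,2): →(0,2)(W), (2,0)(W), (1,1)(W) — all W, so L
(2,3): →(0,3)(W), (2,1)(W), (2,0)(W), (1,2)(W) — all W, so L
(3,2): →(1,2)(W), (0,2)(W), (3,0)(W), (2,1)(W) — all W, so L
Every other cell has at least one move into one of the L cells above, so it is W.
(2,3): one of the L cells justified above, so L
(3,3): the move to (2,2) reaches an L cell, so W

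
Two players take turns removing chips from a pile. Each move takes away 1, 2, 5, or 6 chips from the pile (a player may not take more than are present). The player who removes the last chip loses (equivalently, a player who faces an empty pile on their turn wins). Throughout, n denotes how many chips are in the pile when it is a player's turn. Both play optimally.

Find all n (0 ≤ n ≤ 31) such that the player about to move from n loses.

1, 4, 8, 11, 15, 18, 22, 25, 29

Build the W/L table. Terminal = W. A non-terminal position is W if it has a move to some L; otherwise it is L.
n=0: no move; the opponent has just taken the last chip and therefore loses → W
n=1: →0(W) only, which is W, so L
n=2: →1(L), so W
n=3: →1(L), so W
n=4: →3(W), 2(W) — all W, so L
n=5: →4(L), so W
n=6: →4(L), so W
n=7: →1(L), so W
n=8: →7(W), 6(W), 3(W), 2(W) — all W, so L
n=9: →8(L), so W
n=10: →8(L), so W
n=11: →10(W), 9(W), 6(W), 5(W) — all W, so L
n=12: →11(L), so W
n=13: →11(L), so W
n=14: →8(L), so W
n=15: →14(W), 13(W), 10(W), 9(W) — all W, so L
n=16: →15(L), so W
n=17: →15(L), so W
n=18: →17(W), 16(W), 13(W), 12(W) — all W, so L
n=19: →18(L), so W
n=20: →18(L), so W
n=21: →15(L), so W
n=22: →21(W), 20(W), 17(W), 16(W) — all W, so L
n=23: →22(L), so W
n=24: →22(L), so W
n=25: →24(W), 23(W), 20(W), 19(W) — all W, so L
n=26: →25(L), so W
n=27: →25(L), so W
n=28: →22(L), so W
n=29: →28(W), 27(W), 24(W), 23(W) — all W, so L
n=30: →29(L), so W
n=31: →29(L), so W
Reading off the rows marked L gives the requested list; there are 9 such values of n.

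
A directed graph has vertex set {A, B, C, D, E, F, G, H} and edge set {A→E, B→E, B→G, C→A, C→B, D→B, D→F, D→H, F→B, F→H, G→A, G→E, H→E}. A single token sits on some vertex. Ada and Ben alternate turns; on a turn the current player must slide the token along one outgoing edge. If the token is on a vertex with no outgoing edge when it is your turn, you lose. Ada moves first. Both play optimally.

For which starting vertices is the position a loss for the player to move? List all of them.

Work bottom-up. With no move the player to move loses. Otherwise the position is W if at least one move leads to an L position for the opponent, and L if every move leads to a W.
Every edge goes from a vertex to one that appears earlier in the order E, A, G, B, H, F, D, C, so processing vertices in that order labels each vertex after all of its successors.
E: no outgoing edge → L
A: →E(L), so W
G: →E(L), so W
B: →E(L), so W
H: →E(L), so W
F: →H(W), B(W) — all W, so L
D: →F(L), so W
C: →B(W), A(W) — all W, so L
The losing starting vertices are exactly the entries labelled L in this table (3 of them).

C, E, F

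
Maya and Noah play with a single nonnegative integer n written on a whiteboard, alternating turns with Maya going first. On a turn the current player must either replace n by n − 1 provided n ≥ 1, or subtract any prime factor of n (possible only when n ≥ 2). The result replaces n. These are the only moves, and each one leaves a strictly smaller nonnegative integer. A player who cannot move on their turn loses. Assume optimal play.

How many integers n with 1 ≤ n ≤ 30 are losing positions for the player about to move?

Positions with no move are L. A position that does have a move is losing for the player to move precisely when every available move leads to a winning position for the opponent. Fill in the labels:
n=0: no move → L
n=1: can move to 0, which is L ⇒ W
n=2: can move to 0, which is L ⇒ W
n=3: can move to 0, which is L ⇒ W
n=4: moves to 2(W), 3(W); every one is W ⇒ L
n=5: can move to 0, which is L ⇒ W
n=6: can move to 4, which is L ⇒ W
n=7: can move to 0, which is L ⇒ W
n=8: moves to 6(W), 7(W); every one is W ⇒ L
n=9: can move to 8, which is L ⇒ W
n=10: can move to 8, which is L ⇒ W
n=11: can move to 0, which is L ⇒ W
n=12: moves to 9(W), 10(W), 11(W); every one is W ⇒ L
n=13: can move to 0, which is L ⇒ W
n=14: can move to 12, which is L ⇒ W
n=15: can move to 12, which is L ⇒ W
n=16: moves to 14(W), 15(W); every one is W ⇒ L
n=17: can move to 0, which is L ⇒ W
n=18: can move to 16, which is L ⇒ W
n=19: can move to 0, which is L ⇒ W
n=20: moves to 15(W), 18(W), 19(W); every one is W ⇒ L
n=21: can move to 20, which is L ⇒ W
n=22: can move to 20, which is L ⇒ W
n=23: can move to 0, which is L ⇒ W
n=24: moves to 21(W), 22(W), 23(W); every one is W ⇒ L
n=25: can move to 20, which is L ⇒ W
n=26: can move to 24, which is L ⇒ W
n=27: can move to 24, which is L ⇒ W
n=28: moves to 21(W), 26(W), 27(W); every one is W ⇒ L
n=29: can move to 0, which is L ⇒ W
n=30: can move to 28, which is L ⇒ W
L entries with 1 ≤ n ≤ 30 (n=0 is outside the asked range and is not counted): n = 4, 8, 12, 16, 20, 24, 28; that makes 7.

7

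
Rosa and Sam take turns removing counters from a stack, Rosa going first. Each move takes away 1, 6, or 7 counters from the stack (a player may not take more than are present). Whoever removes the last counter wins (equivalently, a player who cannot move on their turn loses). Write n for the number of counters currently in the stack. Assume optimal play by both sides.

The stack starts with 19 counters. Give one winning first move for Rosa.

Classify positions by backward induction: terminal positions (no move available) are L. From any other position, the mover wins iff some move reaches an L.
n=0: no move → L
n=1: can move to 0, which is L ⇒ W
n=2: the only move is to 1(W), a W ⇒ L
n=3: can move to 2, which is L ⇒ W
n=4: the only move is to 3(W), a W ⇒ L
n=5: can move to 4, which is L ⇒ W
n=6: can move to 0, which is L ⇒ W
n=7: can move to 0, which is L ⇒ W
n=8: can move to 2, which is L ⇒ W
n=9: can move to 2, which is L ⇒ W
n=10: can move to 4, which is L ⇒ W
n=11: can move to 4, which is L ⇒ W
n=12: moves to 11(W), 6(W), 5(W); every one is W ⇒ L
n=13: can move to 12, which is L ⇒ W
n=14: moves to 13(W), 8(W), 7(W); every one is W ⇒ L
n=15: can move to 14, which is L ⇒ W
n=16: moves to 15(W), 10(W), 9(W); every one is W ⇒ L
n=17: can move to 16, which is L ⇒ W
n=18: can move to 12, which is L ⇒ W
n=19: can move to 12, which is L ⇒ W
From 19, the L positions reachable in one move are: 12.

Remove 7, leaving 12.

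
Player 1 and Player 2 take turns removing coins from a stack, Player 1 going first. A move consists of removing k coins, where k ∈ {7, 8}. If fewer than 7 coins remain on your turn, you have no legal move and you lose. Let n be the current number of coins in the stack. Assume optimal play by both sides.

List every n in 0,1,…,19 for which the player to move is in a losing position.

Work bottom-up. With no move the player to move loses. Otherwise the position is W if at least one move leads to an L position for the opponent, and L if every move leads to a W.
n=0: no move → L
n=1: no move → L
n=2: no move → L
n=3: no move → L
n=4: no move → L
n=5: no move → L
n=6: no move → L
n=7: reaches L-position 0 → W
n=8: reaches L-position 1 → W
n=9: reaches L-position 2 → W
n=10: reaches L-position 3 → W
n=11: reaches L-position 4 → W
n=12: reaches L-position 5 → W
n=13: reaches L-position 6 → W
n=14: reaches L-position 6 → W
n=15: only reaches 8(W), 7(W), all W → L
n=16: only reaches 9(W), 8(W), all W → L
n=17: only reaches 10(W), 9(W), all W → L
n=18: only reaches 11(W), 10(W), all W → L
n=19: only reaches 12(W), 11(W), all W → L
Reading off the rows marked L gives the requested list; there are 12 such values of n.

0, 1, 2, 3, 4, 5, 6, 15, 16, 17, 18, 19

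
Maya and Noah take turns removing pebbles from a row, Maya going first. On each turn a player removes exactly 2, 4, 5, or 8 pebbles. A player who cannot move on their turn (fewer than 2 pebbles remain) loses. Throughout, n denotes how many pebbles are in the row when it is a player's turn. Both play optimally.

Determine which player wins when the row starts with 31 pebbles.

Noah wins.

Compute win/loss labels from the base case upward. A position with no move is L. Any other position is W if it can reach an L in one move, else L.
n=0: no move → L
n=1: no move → L
n=2: W (go to 0, an L position)
n=3: W (go to 1, an L position)
n=4: W (go to 0, an L position)
n=5: W (go to 1, an L position)
n=6: W (go to 1, an L position)
n=7: L (options 5(W), 3(W), 2(W) are all W)
n=8: W (go to 0, an L position)
n=9: W (go to 7, an L position)
n=10: L (options 8(W), 6(W), 5(W), 2(W) are all W)
n=11: W (go to 7, an L position)
n=12: W (go to 10, an L position)
n=13: L (options 11(W), 9(W), 8(W), 5(W) are all W)
n=14: W (go to 10, an L position)
n=15: W (go to 13, an L position)
n=16: L (options 14(W), 12(W), 11(W), 8(W) are all W)
n=17: W (go to 13, an L position)
n=18: W (go to 16, an L position)
n=19: L (options 17(W), 15(W), 14(W), 11(W) are all W)
n=20: W (go to 16, an L position)
n=21: W (go to 19, an L position)
n=22: L (options 20(W), 18(W), 17(W), 14(W) are all W)
n=23: W (go to 19, an L position)
n=24: W (go to 22, an L position)
n=25: L (options 23(W), 21(W), 20(W), 17(W) are all W)
n=26: W (go to 22, an L position)
n=27: W (go to 25, an L position)
n=28: L (options 26(W), 24(W), 23(W), 20(W) are all W)
n=29: W (go to 25, an L position)
n=30: W (go to 28, an L position)
n=31: L (options 29(W), 27(W), 26(W), 23(W) are all W)
Every move from 31 reaches a W position, so the mover loses.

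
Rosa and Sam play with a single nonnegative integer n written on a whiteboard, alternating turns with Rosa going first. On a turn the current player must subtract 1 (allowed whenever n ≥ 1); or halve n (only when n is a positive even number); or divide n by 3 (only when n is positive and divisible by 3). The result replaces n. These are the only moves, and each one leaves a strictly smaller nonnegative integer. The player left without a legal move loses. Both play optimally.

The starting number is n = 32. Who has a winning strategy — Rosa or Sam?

Classify positions by backward induction: terminal positions (no move available) are L. From any other position, the mover wins iff some move reaches an L.
n=0: no move → L
n=1: →0(L), so W
n=2: →1(W) only, which is W, so L
n=3: →2(L), so W
n=4: →2(L), so W
n=5: →4(W) only, which is W, so L
n=6: →2(L), so W
n=7: →6(W) only, which is W, so L
n=8: →7(L), so W
n=9: →3(W), 8(W) — all W, so L
n=10: →5(L), so W
n=11: →10(W) only, which is W, so L
n=12: →11(L), so W
n=13: →12(W) only, which is W, so L
n=14: →7(L), so W
n=15: →5(L), so W
n=16: →8(W), 15(W) — all W, so L
n=17: →16(L), so W
n=18: →9(L), so W
n=19: →18(W) only, which is W, so L
n=20: →19(L), so W
n=21: →7(L), so W
n=22: →11(L), so W
n=23: →22(W) only, which is W, so L
n=24: →23(L), so W
n=25: →24(W) only, which is W, so L
n=26: →13(L), so W
n=27: →9(L), so W
n=28: →14(W), 27(W) — all W, so L
n=29: →28(L), so W
n=30: →10(W), 15(W), 29(W) — all W, so L
n=31: →30(L), so W
n=32: →16(L), so W
The starting position 32 is W: Rosa should move to 16, handing over an L position.

Rosa wins.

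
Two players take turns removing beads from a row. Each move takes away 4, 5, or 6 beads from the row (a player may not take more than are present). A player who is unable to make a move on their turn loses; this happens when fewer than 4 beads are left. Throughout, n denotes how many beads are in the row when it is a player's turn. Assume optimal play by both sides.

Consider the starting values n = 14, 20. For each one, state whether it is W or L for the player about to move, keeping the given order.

Classify positions by backward induction: terminal positions (no move available) are L. From any other position, the mover wins iff some move reaches an L.
n=0: no move → L
n=1: no move → L
n=2: no move → L
n=3: no move → L
n=4: can move to 0, which is L ⇒ W
n=5: can move to 1, which is L ⇒ W
n=6: can move to 2, which is L ⇒ W
n=7: can move to 3, which is L ⇒ W
n=8: can move to 3, which is L ⇒ W
n=9: can move to 3, which is L ⇒ W
n=10: moves to 6(W), 5(W), 4(W); every one is W ⇒ L
n=11: moves to 7(W), 6(W), 5(W); every one is W ⇒ L
n=12: moves to 8(W), 7(W), 6(W); every one is W ⇒ L
n=13: moves to 9(W), 8(W), 7(W); every one is W ⇒ L
n=14: can move to 10, which is L ⇒ W
n=15: can move to 11, which is L ⇒ W
n=16: can move to 12, which is L ⇒ W
n=17: can move to 13, which is L ⇒ W
n=18: can move to 13, which is L ⇒ W
n=19: can move to 13, which is L ⇒ W
n=20: moves to 16(W), 15(W), 14(W); every one is W ⇒ L

14: W, 20: L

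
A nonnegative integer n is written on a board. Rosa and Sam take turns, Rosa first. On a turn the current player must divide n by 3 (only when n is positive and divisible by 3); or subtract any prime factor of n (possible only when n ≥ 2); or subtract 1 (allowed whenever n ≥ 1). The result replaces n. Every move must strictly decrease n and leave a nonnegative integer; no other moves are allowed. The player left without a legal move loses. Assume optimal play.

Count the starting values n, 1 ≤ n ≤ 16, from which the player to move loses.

3

Compute win/loss labels from the base case upward. A position with no move is L. Any other position is W if it can reach an L in one move, else L.
n=0: no move → L
n=1: reaches L-position 0 → W
n=2: reaches L-position 0 → W
n=3: reaches L-position 0 → W
n=4: only reaches 2(W), 3(W), all W → L
n=5: reaches L-position 0 → W
n=6: reaches L-position 4 → W
n=7: reaches L-position 0 → W
n=8: only reaches 6(W), 7(W), all W → L
n=9: reaches L-position 8 → W
n=10: reaches L-position 8 → W
n=11: reaches L-position 0 → W
n=12: reaches L-position 4 → W
n=13: reaches L-position 0 → W
n=14: only reaches 7(W), 12(W), 13(W), all W → L
n=15: reaches L-position 14 → W
n=16: reaches L-position 14 → W
L entries with 1 ≤ n ≤ 16 (n=0 is outside the asked range and is not counted): n = 4, 8, 14; that makes 3.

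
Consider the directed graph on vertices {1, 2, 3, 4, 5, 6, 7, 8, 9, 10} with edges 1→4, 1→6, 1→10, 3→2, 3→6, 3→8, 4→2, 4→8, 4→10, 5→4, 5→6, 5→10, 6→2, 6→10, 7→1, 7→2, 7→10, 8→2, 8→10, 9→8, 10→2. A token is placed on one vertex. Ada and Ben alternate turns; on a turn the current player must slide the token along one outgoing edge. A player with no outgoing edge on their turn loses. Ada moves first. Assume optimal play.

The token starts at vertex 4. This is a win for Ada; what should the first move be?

Label each position W (a win for the player to move) or L (a loss). A position with no legal move is L; any other position is W exactly when some move reaches an L, and L when every move reaches a W.
Every edge goes from a vertex to one that appears earlier in the order 2, 10, 8, 6, 3, 4, 5, 1, 7, 9, so processing vertices in that order labels each vertex after all of its successors.
2: no outgoing edge → L
10: can move to 2, which is L ⇒ W
8: can move to 2, which is L ⇒ W
6: can move to 2, which is L ⇒ W
3: can move to 2, which is L ⇒ W
4: can move to 2, which is L ⇒ W
5: moves to 4(W), 6(W), 10(W); every one is W ⇒ L
1: moves to 4(W), 6(W), 10(W); every one is W ⇒ L
7: can move to 1, which is L ⇒ W
9: the only move is to 8(W), a W ⇒ L
From 4, the L positions reachable in one move are: 2.

Move to 2.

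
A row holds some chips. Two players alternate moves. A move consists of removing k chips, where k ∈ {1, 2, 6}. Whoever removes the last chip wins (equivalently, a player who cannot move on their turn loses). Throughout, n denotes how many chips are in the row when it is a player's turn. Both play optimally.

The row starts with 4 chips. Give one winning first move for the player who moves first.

Label each position W (a win for the player to move) or L (a loss). A position with no legal move is L; any other position is W exactly when some move reaches an L, and L when every move reaches a W.
n=0: no move → L
n=1: can move to 0, which is L ⇒ W
n=2: can move to 0, which is L ⇒ W
n=3: moves to 2(W), 1(W); every one is W ⇒ L
n=4: can move to 3, which is L ⇒ W
From 4, the L positions reachable in one move are: 3.

Remove 1, leaving 3.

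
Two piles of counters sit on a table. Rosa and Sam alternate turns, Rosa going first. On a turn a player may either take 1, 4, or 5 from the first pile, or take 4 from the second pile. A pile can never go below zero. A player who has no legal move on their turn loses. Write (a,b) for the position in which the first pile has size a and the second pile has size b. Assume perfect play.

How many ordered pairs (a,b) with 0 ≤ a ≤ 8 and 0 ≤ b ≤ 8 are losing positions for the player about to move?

Label each position W (a win for the player to move) or L (a loss). A position with no legal move is L; any other position is W exactly when some move reaches an L, and L when every move reaches a W.
Every move lowers a or b (never raises either), so fill the grid row by row in increasing a, and left to right within a row: each cell's successors are then already labelled.
      b=0  b=1  b=2  b=3  b=4  b=5  b=6  b=7  b=8
a=0:    L    L    L    L    W    W    W    W    L
a=1:    W    W    W    W    L    L    L    L    W
a=2:    L    L    L    L    W    W    W    W    L
a=3:    W    W    W    W    L    L    L    L    W
a=4:    W    W    W    W    W    W    W    W    W
a=5:    W    W    W    W    W    W    W    W    W
a=6:    W    W    W    W    W    W    W    W    W
a=7:    W    W    W    W    W    W    W    W    W
a=8:    L    L    L    L    W    W    W    W    L
Cells with no legal move (terminal, hence L): (0,0), (0,1), (0,2), (0,3).
The remaining L cells, each justified by listing all of its moves:
(0,8): only reaches (0,4)(W), which is W → L
(1,4): only reaches (0,4)(W), (1,0)(W), all W → L
(1,5): only reaches (0,5)(W), (1,1)(W), all W → L
(1,6): only reaches (0,6)(W), (1,2)(W), all W → L
(1,7): only reaches (0,7)(W), (1,3)(W), all W → L
(2,0): only reaches (1,0)(W), which is W → L
(2,1): only reaches (1,1)(W), which is W → L
(2,2): only reaches (1,2)(W), which is W → L
(2,3): only reaches (1,3)(W), which is W → L
(2,8): only reaches (1,8)(W), (2,4)(W), all W → L
(3,4): only reaches (2,4)(W), (3,0)(W), all W → L
(3,5): only reaches (2,5)(W), (3,1)(W), all W → L
(3,6): only reaches (2,6)(W), (3,2)(W), all W → L
(3,7): only reaches (2,7)(W), (3,3)(W), all W → L
(8,0): only reaches (7,0)(W), (4,0)(W), (3,0)(W), all W → L
(8,1): only reaches (7,1)(W), (4,1)(W), (3,1)(W), all W → L
(8,2): only reaches (7,2)(W), (4,2)(W), (3,2)(W), all W → L
(8,3): only reaches (7,3)(W), (4,3)(W), (3,3)(W), all W → L
(8,8): only reaches (7,8)(W), (4,8)(W), (3,8)(W), (8,4)(W), all W → L
Every other cell has at least one move into one of the L cells above, so it is W.
L cells per row: a=0: 5, a=1: 4, a=2: 5, a=3: 4, a=4: 0, a=5: 0, a=6: 0, a=7: 0, a=8: 5; total 23.

23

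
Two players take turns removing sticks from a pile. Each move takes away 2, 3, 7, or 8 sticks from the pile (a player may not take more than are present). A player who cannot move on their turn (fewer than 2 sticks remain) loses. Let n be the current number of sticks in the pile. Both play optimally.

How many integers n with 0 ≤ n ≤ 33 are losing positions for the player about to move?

14

Label each position W (a win for the player to move) or L (a loss). A position with no legal move is L; any other position is W exactly when some move reaches an L, and L when every move reaches a W.
n=0: no move → L
n=1: no move → L
n=2: →0(L), so W
n=3: →1(L), so W
n=4: →1(L), so W
n=5: →3(W), 2(W) — all W, so L
n=6: →4(W), 3(W) — all W, so L
n=7: →5(L), so W
n=8: →6(L), so W
n=9: →6(L), so W
n=10: →8(W), 7(W), 3(W), 2(W) — all W, so L
n=11: →9(W), 8(W), 4(W), 3(W) — all W, so L
n=12: →10(L), so W
n=13: →11(L), so W
n=14: →11(L), so W
n=15: →13(W), 12(W), 8(W), 7(W) — all W, so L
n=16: →14(W), 13(W), 9(W), 8(W) — all W, so L
n=17: →15(L), so W
n=18: →16(L), so W
n=19: →16(L), so W
n=20: →18(W), 17(W), 13(W), 12(W) — all W, so L
n=21: →19(W), 18(W), 14(W), 13(W) — all W, so L
n=22: →20(L), so W
n=23: →21(L), so W
n=24: →21(L), so W
n=25: →23(W), 22(W), 18(W), 17(W) — all W, so L
n=26: →24(W), 23(W), 19(W), 18(W) — all W, so L
n=27: →25(L), so W
n=28: →26(L), so W
n=29: →26(L), so W
n=30: →28(W), 27(W), 23(W), 22(W) — all W, so L
n=31: →29(W), 28(W), 24(W), 23(W) — all W, so L
n=32: →30(L), so W
n=33: →31(L), so W
L entries with 0 ≤ n ≤ 33: n = 0, 1, 5, 6, 10, 11, 15, 16, 20, 21, 25, 26, 30, 31; that makes 14.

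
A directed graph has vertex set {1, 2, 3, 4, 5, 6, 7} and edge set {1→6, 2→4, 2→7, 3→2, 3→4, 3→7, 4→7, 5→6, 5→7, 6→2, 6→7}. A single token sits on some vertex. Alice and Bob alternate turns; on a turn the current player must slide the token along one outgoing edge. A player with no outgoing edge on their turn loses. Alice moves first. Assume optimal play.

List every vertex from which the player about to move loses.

Classify positions by backward induction: terminal positions (no move available) are L. From any other position, the mover wins iff some move reaches an L.
Every edge goes from a vertex to one that appears earlier in the order 7, 4, 2, 3, 6, 5, 1, so processing vertices in that order labels each vertex after all of its successors.
7: no outgoing edge → L
4: reaches L-position 7 → W
2: reaches L-position 7 → W
3: reaches L-position 7 → W
6: reaches L-position 7 → W
5: reaches L-position 7 → W
1: only reaches 6(W), which is W → L
The losing starting vertices are exactly the entries labelled L in this table (2 of them).

1, 7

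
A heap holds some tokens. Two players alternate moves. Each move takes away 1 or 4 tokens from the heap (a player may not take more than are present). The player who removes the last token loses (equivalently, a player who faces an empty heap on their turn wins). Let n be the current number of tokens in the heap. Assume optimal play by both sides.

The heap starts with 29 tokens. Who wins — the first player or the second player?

Positions with no move are W. A position that does have a move is losing for the player to move precisely when every available move leads to a winning position for the opponent. Fill in the labels:
n=0: no move; the opponent has just taken the last token and therefore loses → W
n=1: the only move is to 0(W), a W ⇒ L
n=2: can move to 1, which is L ⇒ W
n=3: the only move is to 2(W), a W ⇒ L
n=4: can move to 3, which is L ⇒ W
n=5: can move to 1, which is L ⇒ W
n=6: moves to 5(W), 2(W); every one is W ⇒ L
n=7: can move to 6, which is L ⇒ W
n=8: moves to 7(W), 4(W); every one is W ⇒ L
n=9: can move to 8, which is L ⇒ W
n=10: can move to 6, which is L ⇒ W
n=11: moves to 10(W), 7(W); every one is W ⇒ L
n=12: can move to 11, which is L ⇒ W
n=13: moves to 12(W), 9(W); every one is W ⇒ L
n=14: can move to 13, which is L ⇒ W
n=15: can move to 11, which is L ⇒ W
n=16: moves to 15(W), 12(W); every one is W ⇒ L
n=17: can move to 16, which is L ⇒ W
n=18: moves to 17(W), 14(W); every one is W ⇒ L
n=19: can move to 18, which is L ⇒ W
n=20: can move to 16, which is L ⇒ W
n=21: moves to 20(W), 17(W); every one is W ⇒ L
n=22: can move to 21, which is L ⇒ W
n=23: moves to 22(W), 19(W); every one is W ⇒ L
n=24: can move to 23, which is L ⇒ W
n=25: can move to 21, which is L ⇒ W
n=26: moves to 25(W), 22(W); every one is W ⇒ L
n=27: can move to 26, which is L ⇒ W
n=28: moves to 27(W), 24(W); every one is W ⇒ L
n=29: can move to 28, which is L ⇒ W
The starting position 29 is W: the player to move should remove 1, leaving 28, handing over an L position.

The first player wins.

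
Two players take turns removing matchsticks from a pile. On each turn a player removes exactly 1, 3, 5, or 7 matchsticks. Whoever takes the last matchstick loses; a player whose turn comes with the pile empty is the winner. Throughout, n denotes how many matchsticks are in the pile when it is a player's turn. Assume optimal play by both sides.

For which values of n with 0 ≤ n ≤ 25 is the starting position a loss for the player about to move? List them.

Positions with no move are W. A position that does have a move is losing for the player to move precisely when every available move leads to a winning position for the opponent. Fill in the labels:
n=0: no move; the opponent has just taken the last matchstick and therefore loses → W
n=1: the only move is to 0(W), a W ⇒ L
n=2: can move to 1, which is L ⇒ W
n=3: moves to 2(W), 0(W); every one is W ⇒ L
n=4: can move to 3, which is L ⇒ W
n=5: moves to 4(W), 2(W), 0(W); every one is W ⇒ L
n=6: can move to 5, which is L ⇒ W
n=7: moves to 6(W), 4(W), 2(W), 0(W); every one is W ⇒ L
n=8: can move to 7, which is L ⇒ W
n=9: moves to 8(W), 6(W), 4(W), 2(W); every one is W ⇒ L
n=10: can move to 9, which is L ⇒ W
n=11: moves to 10(W), 8(W), 6(W), 4(W); every one is W ⇒ L
n=12: can move to 11, which is L ⇒ W
n=13: moves to 12(W), 10(W), 8(W), 6(W); every one is W ⇒ L
n=14: can move to 13, which is L ⇒ W
n=15: moves to 14(W), 12(W), 10(W), 8(W); every one is W ⇒ L
n=16: can move to 15, which is L ⇒ W
n=17: moves to 16(W), 14(W), 12(W), 10(W); every one is W ⇒ L
n=18: can move to 17, which is L ⇒ W
n=19: moves to 18(W), 16(W), 14(W), 12(W); every one is W ⇒ L
n=20: can move to 19, which is L ⇒ W
n=21: moves to 20(W), 18(W), 16(W), 14(W); every one is W ⇒ L
n=22: can move to 21, which is L ⇒ W
n=23: moves to 22(W), 20(W), 18(W), 16(W); every one is W ⇒ L
n=24: can move to 23, which is L ⇒ W
n=25: moves to 24(W), 22(W), 20(W), 18(W); every one is W ⇒ L
The losing starting values of n are exactly the entries labelled L in this table (13 of them).

1, 3, 5, 7, 9, 11, 13, 15, 17, 19, 21, 23, 25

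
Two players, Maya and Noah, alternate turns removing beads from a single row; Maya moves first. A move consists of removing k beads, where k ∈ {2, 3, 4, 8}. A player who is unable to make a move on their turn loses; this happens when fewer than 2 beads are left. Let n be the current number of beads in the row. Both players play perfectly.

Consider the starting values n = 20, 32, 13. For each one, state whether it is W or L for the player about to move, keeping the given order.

Positions with no move are L. A position that does have a move is losing for the player to move precisely when every available move leads to a winning position for the opponent. Fill in the labels:
n=0: no move → L
n=1: no move → L
n=2: can move to 0, which is L ⇒ W
n=3: can move to 1, which is L ⇒ W
n=4: can move to 1, which is L ⇒ W
n=5: can move to 1, which is L ⇒ W
n=6: moves to 4(W), 3(W), 2(W); every one is W ⇒ L
n=7: moves to 5(W), 4(W), 3(W); every one is W ⇒ L
n=8: can move to 6, which is L ⇒ W
n=9: can move to 7, which is L ⇒ W
n=10: can move to 7, which is L ⇒ W
n=11: can move to 7, which is L ⇒ W
n=12: moves to 10(W), 9(W), 8(W), 4(W); every one is W ⇒ L
n=13: moves to 11(W), 10(W), 9(W), 5(W); every one is W ⇒ L
n=14: can move to 12, which is L ⇒ W
n=15: can move to 13, which is L ⇒ W
n=16: can move to 13, which is L ⇒ W
n=17: can move to 13, which is L ⇒ W
n=18: moves to 16(W), 15(W), 14(W), 10(W); every one is W ⇒ L
n=19: moves to 17(W), 16(W), 15(W), 11(W); every one is W ⇒ L
n=20: can move to 18, which is L ⇒ W
n=21: can move to 19, which is L ⇒ W
n=22: can move to 19, which is L ⇒ W
n=23: can move to 19, which is L ⇒ W
n=24: moves to 22(W), 21(W), 20(W), 16(W); every one is W ⇒ L
n=25: moves to 23(W), 22(W), 21(W), 17(W); every one is W ⇒ L
n=26: can move to 24, which is L ⇒ W
n=27: can move to 25, which is L ⇒ W
n=28: can move to 25, which is L ⇒ W
n=29: can move to 25, which is L ⇒ W
n=30: moves to 28(W), 27(W), 26(W), 22(W); every one is W ⇒ L
n=31: moves to 29(W), 28(W), 27(W), 23(W); every one is W ⇒ L
n=32: can move to 30, which is L ⇒ W

20: W, 32: W, 13: L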